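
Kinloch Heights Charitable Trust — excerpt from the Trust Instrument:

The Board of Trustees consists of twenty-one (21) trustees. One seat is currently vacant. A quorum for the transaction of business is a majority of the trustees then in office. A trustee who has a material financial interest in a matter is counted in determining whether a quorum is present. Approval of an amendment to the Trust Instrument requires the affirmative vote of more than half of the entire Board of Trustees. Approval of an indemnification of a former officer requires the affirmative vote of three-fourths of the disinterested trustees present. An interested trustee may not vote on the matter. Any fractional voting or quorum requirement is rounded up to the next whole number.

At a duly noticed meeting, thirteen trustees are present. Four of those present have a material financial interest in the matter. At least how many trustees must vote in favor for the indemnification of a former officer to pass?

7

The indemnification of a former officer requires three-fourths of the disinterested trustees present (13 − 4 = 9).
3/4 of 9 = 6.75, rounded up to 7.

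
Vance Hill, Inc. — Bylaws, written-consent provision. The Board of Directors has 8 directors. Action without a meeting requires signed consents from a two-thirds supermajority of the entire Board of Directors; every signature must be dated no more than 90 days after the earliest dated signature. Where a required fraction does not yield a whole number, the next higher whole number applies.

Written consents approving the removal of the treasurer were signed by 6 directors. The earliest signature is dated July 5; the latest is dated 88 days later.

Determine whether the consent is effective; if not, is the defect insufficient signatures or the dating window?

Effective — both the signature and dating-window requirements are satisfied.

Signatures required: a two-thirds supermajority of 8 — 2/3 of 8 = 5.33, rounded up to 6, so 6 needed; 6 signed. Sufficient.
Dating window: the latest signature is 88 days after the earliest; the limit is 90 days. Within the window.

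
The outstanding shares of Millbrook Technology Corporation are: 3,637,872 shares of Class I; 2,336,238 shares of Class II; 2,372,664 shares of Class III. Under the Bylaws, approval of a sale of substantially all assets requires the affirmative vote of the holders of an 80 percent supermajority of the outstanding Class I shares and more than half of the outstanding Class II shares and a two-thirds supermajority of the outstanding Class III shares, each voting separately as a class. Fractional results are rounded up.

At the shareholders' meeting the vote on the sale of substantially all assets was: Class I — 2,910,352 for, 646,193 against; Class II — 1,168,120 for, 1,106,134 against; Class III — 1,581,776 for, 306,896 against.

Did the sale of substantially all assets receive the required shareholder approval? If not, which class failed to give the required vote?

Class I: 4/5 of 3637872 = 2910297.60, rounded up to 2910298; 2,910,298 required, 2,910,352 in favor — approved.
Class II: a majority of 2336238 is 1168120; 1,168,120 required, 1,168,120 in favor — approved.
Class III: 2/3 of 2372664 = 1581776; 1,581,776 required, 1,581,776 in favor — approved.

Approved — every class gave the required vote.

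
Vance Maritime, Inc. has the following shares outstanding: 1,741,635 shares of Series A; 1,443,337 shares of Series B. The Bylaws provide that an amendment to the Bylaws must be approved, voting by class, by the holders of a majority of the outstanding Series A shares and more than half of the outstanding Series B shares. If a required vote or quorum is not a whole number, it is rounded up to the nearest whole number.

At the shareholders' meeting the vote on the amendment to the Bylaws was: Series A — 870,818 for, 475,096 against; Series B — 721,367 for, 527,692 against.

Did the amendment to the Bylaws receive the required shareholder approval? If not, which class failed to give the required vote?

Not approved — the Series B shares did not give the required vote.

Series A: a majority of 1741635 is 870818; 870,818 required, 870,818 in favor — approved.
Series B: a majority of 1443337 is 721669; 721,669 required, 721,367 in favor — not approved.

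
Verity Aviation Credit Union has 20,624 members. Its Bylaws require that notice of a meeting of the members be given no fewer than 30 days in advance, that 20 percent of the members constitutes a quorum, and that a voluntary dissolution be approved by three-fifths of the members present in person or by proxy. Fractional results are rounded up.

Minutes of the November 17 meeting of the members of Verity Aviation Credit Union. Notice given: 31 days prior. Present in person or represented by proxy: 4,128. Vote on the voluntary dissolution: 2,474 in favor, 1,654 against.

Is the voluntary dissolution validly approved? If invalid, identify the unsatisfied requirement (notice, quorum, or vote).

Invalid — vote requirement not satisfied.

Notice: 31 days given; 30 required. Satisfied.
Quorum: 20% of 20,624 = 4,124.80, rounded up to 4,125; 4,128 present. Satisfied.
Vote: requires three-fifths of those present (4,128); 3/5 of 4128 = 2476.80, rounded up to 2477, so 2,477 needed; 2,474 in favor. Not satisfied.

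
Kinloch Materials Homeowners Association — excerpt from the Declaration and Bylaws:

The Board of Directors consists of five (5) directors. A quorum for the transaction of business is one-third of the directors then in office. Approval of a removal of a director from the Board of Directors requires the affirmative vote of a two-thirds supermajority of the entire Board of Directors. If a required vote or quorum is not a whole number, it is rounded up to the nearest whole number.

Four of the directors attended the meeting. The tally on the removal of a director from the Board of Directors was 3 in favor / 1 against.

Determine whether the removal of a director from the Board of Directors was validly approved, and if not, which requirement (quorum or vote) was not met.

Quorum: 4 present; quorum is 2. Satisfied.
Vote: the removal of a director from the Board of Directors requires two-thirds of the entire Board of Directors (5). 2/3 of 5 = 3.33, rounded up to 4, so 4 affirmative votes are needed; 3 voted in favor. Not satisfied.

Invalid — vote requirement not satisfied.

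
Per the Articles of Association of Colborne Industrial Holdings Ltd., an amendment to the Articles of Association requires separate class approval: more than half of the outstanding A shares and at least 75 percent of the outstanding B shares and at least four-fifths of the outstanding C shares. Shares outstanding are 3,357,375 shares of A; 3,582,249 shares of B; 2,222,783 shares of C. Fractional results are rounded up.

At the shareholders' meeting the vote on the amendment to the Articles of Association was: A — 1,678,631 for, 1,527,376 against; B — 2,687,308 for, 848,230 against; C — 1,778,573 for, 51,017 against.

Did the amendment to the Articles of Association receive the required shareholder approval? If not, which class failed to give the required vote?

Not approved — the A shares did not give the required vote.

A: a majority of 3357375 is 1678688; 1,678,688 required, 1,678,631 in favor — not approved.
B: 3/4 of 3582249 = 2686686.75, rounded up to 2686687; 2,686,687 required, 2,687,308 in favor — approved.
C: 4/5 of 2222783 = 1778226.40, rounded up to 1778227; 1,778,227 required, 1,778,573 in favor — approved.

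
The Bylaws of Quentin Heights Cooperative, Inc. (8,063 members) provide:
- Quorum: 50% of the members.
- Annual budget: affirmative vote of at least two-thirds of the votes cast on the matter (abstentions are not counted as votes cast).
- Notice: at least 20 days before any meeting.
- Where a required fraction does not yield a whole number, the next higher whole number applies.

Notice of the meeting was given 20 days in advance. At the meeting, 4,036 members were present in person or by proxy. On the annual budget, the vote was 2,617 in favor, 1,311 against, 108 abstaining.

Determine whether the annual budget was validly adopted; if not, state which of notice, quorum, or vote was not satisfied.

Notice: 20 days given; 20 required. Satisfied.
Quorum: 50% of 8,063 = 4,031.50, rounded up to 4,032; 4,036 present. Satisfied.
Vote: requires two-thirds of the votes cast (4,036 − 108 abstaining = 3,928); 2/3 of 3928 = 2618.67, rounded up to 2619, so 2,619 needed; 2,617 in favor. Not satisfied.

Invalid — vote requirement not satisfied.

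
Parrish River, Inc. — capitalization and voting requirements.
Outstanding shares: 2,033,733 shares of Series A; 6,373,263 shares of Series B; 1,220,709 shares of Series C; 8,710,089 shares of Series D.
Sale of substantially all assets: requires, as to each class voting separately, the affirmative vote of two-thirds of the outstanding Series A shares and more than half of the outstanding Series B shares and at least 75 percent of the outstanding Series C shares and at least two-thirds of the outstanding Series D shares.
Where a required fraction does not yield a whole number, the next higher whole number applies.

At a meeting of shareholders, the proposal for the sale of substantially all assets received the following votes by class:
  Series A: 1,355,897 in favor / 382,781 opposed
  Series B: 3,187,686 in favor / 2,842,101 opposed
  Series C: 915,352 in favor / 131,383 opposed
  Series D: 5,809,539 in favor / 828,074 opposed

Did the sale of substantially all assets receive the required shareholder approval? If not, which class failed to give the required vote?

Not approved — the Series C shares did not give the required vote.

Series A: 2/3 of 2033733 = 1355822; 1,355,822 required, 1,355,897 in favor — approved.
Series B: a majority of 6373263 is 3186632; 3,186,632 required, 3,187,686 in favor — approved.
Series C: 3/4 of 1220709 = 915531.75, rounded up to 915532; 915,532 required, 915,352 in favor — not approved.
Series D: 2/3 of 8710089 = 5806726; 5,806,726 required, 5,809,539 in favor — approved.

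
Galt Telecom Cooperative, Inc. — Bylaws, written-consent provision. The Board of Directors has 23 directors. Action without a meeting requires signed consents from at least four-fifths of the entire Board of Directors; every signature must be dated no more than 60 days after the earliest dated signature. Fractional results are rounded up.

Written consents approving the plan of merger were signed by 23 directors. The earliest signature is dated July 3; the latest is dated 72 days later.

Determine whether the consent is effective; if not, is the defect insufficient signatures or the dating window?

Not effective — dating-window requirement not satisfied.

Signatures required: at least four-fifths of 23 — 4/5 of 23 = 18.40, rounded up to 19, so 19 needed; 23 signed. Sufficient.
Dating window: the latest signature is 72 days after the earliest; the limit is 60 days. Outside the window.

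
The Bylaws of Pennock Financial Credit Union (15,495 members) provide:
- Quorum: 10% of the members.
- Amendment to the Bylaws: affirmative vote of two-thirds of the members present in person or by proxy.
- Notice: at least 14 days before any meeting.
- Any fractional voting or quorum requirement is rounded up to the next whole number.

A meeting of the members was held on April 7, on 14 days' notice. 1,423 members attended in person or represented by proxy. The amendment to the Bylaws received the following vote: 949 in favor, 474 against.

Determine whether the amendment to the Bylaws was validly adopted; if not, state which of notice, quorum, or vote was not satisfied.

Invalid — quorum requirement not satisfied.

Notice: 14 days given; 14 required. Satisfied.
Quorum: 10% of 15,495 = 1,549.50, rounded up to 1,550; 1,423 present. Not satisfied.
Vote: requires two-thirds of those present (1,423); 2/3 of 1423 = 948.67, rounded up to 949, so 949 needed; 949 in favor. Satisfied.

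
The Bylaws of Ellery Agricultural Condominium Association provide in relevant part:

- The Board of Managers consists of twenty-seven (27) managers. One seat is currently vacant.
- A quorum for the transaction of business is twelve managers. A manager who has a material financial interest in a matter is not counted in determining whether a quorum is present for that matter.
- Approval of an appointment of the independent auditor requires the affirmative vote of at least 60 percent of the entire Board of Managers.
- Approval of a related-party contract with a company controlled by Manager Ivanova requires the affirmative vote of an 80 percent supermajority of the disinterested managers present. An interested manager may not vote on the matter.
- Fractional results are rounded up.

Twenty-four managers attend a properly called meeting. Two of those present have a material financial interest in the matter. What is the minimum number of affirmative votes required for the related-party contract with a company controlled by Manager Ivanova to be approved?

The related-party contract with a company controlled by Manager Ivanova requires four-fifths of the disinterested managers present (24 − 2 = 22).
4/5 of 22 = 17.60, rounded up to 18.

18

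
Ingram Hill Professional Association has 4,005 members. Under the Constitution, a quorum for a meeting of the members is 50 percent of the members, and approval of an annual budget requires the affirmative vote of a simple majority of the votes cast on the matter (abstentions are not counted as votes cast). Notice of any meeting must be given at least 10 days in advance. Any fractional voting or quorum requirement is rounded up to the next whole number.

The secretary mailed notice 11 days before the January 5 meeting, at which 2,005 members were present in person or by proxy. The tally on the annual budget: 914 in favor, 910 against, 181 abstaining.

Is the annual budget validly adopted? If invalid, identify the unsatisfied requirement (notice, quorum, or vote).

Valid — all requirements satisfied.

Notice: 11 days given; 10 required. Satisfied.
Quorum: 50% of 4,005 = 2,002.50, rounded up to 2,003; 2,005 present. Satisfied.
Vote: requires a majority of the votes cast (2,005 − 181 abstaining = 1,824); a majority of 1824 is 913, so 913 needed; 914 in favor. Satisfied.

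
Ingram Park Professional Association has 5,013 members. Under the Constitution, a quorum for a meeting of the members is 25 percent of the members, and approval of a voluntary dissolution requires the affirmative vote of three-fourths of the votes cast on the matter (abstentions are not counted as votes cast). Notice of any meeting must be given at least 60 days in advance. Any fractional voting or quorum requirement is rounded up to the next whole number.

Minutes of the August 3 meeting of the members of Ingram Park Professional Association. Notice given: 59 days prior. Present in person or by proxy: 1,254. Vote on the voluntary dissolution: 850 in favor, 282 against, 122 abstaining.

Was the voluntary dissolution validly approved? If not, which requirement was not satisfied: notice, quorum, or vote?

Invalid — notice requirement not satisfied.

Notice: 59 days given; 60 required. Not satisfied.
Quorum: 25% of 5,013 = 1,253.25, rounded up to 1,254; 1,254 present. Satisfied.
Vote: requires three-fourths of the votes cast (1,254 − 122 abstaining = 1,132); 3/4 of 1132 = 849, so 849 needed; 850 in favor. Satisfied.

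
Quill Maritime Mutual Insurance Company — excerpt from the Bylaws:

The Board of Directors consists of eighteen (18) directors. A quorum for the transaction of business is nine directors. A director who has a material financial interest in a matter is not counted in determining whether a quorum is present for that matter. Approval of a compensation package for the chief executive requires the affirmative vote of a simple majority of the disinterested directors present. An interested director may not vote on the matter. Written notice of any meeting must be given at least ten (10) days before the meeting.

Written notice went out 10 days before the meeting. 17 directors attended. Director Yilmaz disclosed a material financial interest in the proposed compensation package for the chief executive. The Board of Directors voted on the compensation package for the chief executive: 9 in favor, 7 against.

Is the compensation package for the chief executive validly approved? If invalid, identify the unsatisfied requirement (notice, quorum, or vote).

Notice: 10 days given; 10 required (10 ≥ 10). Satisfied.
Quorum: 17 present, but the 1 interested director does not count, leaving 16. Quorum is 9. Satisfied.
Vote: the compensation package for the chief executive requires a majority of the disinterested directors present (17 − 1 = 16). A majority of 16 is 9, so 9 affirmative votes are needed; 9 voted in favor. Satisfied.

Valid — all requirements satisfied.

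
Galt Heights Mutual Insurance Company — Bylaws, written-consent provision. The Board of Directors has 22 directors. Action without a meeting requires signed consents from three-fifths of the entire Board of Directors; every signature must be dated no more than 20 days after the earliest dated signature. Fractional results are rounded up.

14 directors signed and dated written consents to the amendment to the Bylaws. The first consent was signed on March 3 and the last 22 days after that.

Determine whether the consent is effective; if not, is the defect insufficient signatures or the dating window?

Signatures required: three-fifths of 22 — 3/5 of 22 = 13.20, rounded up to 14, so 14 needed; 14 signed. Sufficient.
Dating window: the latest signature is 22 days after the earliest; the limit is 20 days. Outside the window.

Not effective — dating-window requirement not satisfied.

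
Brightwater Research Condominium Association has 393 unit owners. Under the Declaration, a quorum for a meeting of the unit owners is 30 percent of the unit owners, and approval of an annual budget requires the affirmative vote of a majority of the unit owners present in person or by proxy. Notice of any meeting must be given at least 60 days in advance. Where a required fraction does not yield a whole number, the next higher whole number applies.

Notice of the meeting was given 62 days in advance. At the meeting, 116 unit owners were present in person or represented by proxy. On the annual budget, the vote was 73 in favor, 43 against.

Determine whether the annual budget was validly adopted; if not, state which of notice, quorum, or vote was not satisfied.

Invalid — quorum requirement not satisfied.

Notice: 62 days given; 60 required. Satisfied.
Quorum: 30% of 393 = 117.90, rounded up to 118; 116 present. Not satisfied.
Vote: requires a majority of those present (116); a majority of 116 is 59, so 59 needed; 73 in favor. Satisfied.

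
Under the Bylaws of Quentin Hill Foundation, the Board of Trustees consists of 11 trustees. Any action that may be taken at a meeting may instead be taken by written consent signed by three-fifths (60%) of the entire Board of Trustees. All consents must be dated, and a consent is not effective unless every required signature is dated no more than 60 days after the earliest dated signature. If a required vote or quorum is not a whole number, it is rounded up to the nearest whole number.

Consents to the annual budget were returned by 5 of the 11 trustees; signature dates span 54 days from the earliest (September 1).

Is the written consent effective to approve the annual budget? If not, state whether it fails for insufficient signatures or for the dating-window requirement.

Signatures required: three-fifths (60%) of 11 — 3/5 of 11 = 6.60, rounded up to 7, so 7 needed; 5 signed. Insufficient.
Dating window: the latest signature is 54 days after the earliest; the limit is 60 days. Within the window.

Not effective — insufficient signatures.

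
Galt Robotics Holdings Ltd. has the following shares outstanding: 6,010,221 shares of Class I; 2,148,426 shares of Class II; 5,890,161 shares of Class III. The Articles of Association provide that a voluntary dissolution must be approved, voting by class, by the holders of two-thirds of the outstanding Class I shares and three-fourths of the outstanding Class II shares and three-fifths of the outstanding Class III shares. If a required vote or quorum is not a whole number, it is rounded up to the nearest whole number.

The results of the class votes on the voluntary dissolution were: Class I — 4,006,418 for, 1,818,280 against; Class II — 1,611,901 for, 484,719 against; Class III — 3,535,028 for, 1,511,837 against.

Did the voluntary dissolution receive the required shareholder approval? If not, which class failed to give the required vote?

Class I: 2/3 of 6010221 = 4006814; 4,006,814 required, 4,006,418 in favor — not approved.
Class II: 3/4 of 2148426 = 1611319.50, rounded up to 1611320; 1,611,320 required, 1,611,901 in favor — approved.
Class III: 3/5 of 5890161 = 3534096.60, rounded up to 3534097; 3,534,097 required, 3,535,028 in favor — approved.

Not approved — the Class I shares did not give the required vote.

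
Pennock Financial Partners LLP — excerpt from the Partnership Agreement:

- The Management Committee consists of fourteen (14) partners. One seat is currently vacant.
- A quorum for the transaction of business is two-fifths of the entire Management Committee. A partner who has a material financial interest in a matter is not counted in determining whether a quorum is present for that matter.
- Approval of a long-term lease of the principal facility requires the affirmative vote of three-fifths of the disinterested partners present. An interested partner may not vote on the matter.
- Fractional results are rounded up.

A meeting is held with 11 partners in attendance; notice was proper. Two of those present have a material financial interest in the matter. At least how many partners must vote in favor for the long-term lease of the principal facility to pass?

The long-term lease of the principal facility requires three-fifths of the disinterested partners present (11 − 2 = 9).
3/5 of 9 = 5.40, rounded up to 6.

6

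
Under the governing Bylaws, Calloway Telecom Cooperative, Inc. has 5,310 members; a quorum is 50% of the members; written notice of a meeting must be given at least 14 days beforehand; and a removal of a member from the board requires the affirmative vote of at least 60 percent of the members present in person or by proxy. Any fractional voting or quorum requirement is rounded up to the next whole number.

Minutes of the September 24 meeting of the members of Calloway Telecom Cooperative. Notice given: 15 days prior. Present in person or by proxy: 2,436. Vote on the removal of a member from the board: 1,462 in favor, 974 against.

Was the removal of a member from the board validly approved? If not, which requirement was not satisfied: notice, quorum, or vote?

Invalid — quorum requirement not satisfied.

Notice: 15 days given; 14 required. Satisfied.
Quorum: 50% of 5,310 = 2,655; 2,436 present. Not satisfied.
Vote: requires three-fifths of those present (2,436); 3/5 of 2436 = 1461.60, rounded up to 1462, so 1,462 needed; 1,462 in favor. Satisfied.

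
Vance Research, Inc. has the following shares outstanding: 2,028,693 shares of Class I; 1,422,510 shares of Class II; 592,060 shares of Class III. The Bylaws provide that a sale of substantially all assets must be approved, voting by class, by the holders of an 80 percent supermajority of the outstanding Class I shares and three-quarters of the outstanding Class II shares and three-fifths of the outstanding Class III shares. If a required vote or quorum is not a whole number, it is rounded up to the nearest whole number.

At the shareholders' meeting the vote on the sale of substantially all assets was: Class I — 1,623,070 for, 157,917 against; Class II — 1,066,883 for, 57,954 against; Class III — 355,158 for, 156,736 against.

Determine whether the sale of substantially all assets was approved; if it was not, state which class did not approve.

Not approved — the Class III shares did not give the required vote.

Class I: 4/5 of 2028693 = 1622954.40, rounded up to 1622955; 1,622,955 required, 1,623,070 in favor — approved.
Class II: 3/4 of 1422510 = 1066882.50, rounded up to 1066883; 1,066,883 required, 1,066,883 in favor — approved.
Class III: 3/5 of 592060 = 355236; 355,236 required, 355,158 in favor — not approved.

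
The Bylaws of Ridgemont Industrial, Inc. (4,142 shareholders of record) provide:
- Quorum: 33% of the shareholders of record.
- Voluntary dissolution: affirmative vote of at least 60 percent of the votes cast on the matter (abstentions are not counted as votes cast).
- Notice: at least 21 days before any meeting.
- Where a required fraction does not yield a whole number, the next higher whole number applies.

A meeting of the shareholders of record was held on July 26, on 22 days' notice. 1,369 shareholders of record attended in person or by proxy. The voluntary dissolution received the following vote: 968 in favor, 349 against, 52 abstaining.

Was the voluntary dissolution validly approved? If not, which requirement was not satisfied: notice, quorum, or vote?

Valid — all requirements satisfied.

Notice: 22 days given; 21 required. Satisfied.
Quorum: 33% of 4,142 = 1,366.86, rounded up to 1,367; 1,369 present. Satisfied.
Vote: requires three-fifths of the votes cast (1,369 − 52 abstaining = 1,317); 3/5 of 1317 = 790.20, rounded up to 791, so 791 needed; 968 in favor. Satisfied.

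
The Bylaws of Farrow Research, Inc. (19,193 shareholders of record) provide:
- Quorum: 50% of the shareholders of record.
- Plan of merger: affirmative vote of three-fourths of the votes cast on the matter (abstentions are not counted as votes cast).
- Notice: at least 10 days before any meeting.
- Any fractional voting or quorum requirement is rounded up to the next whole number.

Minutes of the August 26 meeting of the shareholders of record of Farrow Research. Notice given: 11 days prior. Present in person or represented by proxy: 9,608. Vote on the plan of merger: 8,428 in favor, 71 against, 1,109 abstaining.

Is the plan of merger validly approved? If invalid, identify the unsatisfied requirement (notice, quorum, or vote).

Notice: 11 days given; 10 required. Satisfied.
Quorum: 50% of 19,193 = 9,596.50, rounded up to 9,597; 9,608 present. Satisfied.
Vote: requires three-fourths of the votes cast (9,608 − 1,109 abstaining = 8,499); 3/4 of 8499 = 6374.25, rounded up to 6375, so 6,375 needed; 8,428 in favor. Satisfied.

Valid — all requirements satisfied.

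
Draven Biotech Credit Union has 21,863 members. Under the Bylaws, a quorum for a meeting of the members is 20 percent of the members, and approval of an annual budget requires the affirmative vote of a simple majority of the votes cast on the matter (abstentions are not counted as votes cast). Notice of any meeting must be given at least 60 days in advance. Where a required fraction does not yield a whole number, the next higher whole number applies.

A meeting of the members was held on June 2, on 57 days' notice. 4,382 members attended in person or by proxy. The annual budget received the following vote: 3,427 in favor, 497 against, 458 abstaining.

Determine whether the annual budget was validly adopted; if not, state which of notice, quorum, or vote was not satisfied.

Invalid — notice requirement not satisfied.

Notice: 57 days given; 60 required. Not satisfied.
Quorum: 20% of 21,863 = 4,372.60, rounded up to 4,373; 4,382 present. Satisfied.
Vote: requires a majority of the votes cast (4,382 − 458 abstaining = 3,924); a majority of 3924 is 1963, so 1,963 needed; 3,427 in favor. Satisfied.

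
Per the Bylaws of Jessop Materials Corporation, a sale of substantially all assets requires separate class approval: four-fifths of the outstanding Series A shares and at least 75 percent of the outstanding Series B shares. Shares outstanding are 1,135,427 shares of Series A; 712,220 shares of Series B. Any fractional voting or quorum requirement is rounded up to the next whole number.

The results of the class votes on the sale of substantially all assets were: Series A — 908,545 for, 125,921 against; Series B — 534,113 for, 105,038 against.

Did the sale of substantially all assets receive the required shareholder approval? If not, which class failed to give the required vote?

Not approved — the Series B shares did not give the required vote.

Series A: 4/5 of 1135427 = 908341.60, rounded up to 908342; 908,342 required, 908,545 in favor — approved.
Series B: 3/4 of 712220 = 534165; 534,165 required, 534,113 in favor — not approved.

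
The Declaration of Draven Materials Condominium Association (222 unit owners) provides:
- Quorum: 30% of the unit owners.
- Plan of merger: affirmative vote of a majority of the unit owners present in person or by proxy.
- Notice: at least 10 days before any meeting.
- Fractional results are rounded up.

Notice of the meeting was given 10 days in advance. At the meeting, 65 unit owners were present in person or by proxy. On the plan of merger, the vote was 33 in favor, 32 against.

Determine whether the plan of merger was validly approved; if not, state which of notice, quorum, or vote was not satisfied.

Notice: 10 days given; 10 required. Satisfied.
Quorum: 30% of 222 = 66.60, rounded up to 67; 65 present. Not satisfied.
Vote: requires a majority of those present (65); a majority of 65 is 33, so 33 needed; 33 in favor. Satisfied.

Invalid — quorum requirement not satisfied.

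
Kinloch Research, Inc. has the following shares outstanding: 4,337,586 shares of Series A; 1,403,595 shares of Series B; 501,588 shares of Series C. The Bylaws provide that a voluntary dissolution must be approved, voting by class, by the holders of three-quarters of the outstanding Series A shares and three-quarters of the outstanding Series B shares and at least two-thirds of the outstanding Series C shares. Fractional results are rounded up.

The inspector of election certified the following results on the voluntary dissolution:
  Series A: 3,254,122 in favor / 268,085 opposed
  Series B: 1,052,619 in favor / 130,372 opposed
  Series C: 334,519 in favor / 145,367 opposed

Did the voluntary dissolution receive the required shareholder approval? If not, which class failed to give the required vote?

Not approved — the Series B shares did not give the required vote.

Series A: 3/4 of 4337586 = 3253189.50, rounded up to 3253190; 3,253,190 required, 3,254,122 in favor — approved.
Series B: 3/4 of 1403595 = 1052696.25, rounded up to 1052697; 1,052,697 required, 1,052,619 in favor — not approved.
Series C: 2/3 of 501588 = 334392; 334,392 required, 334,519 in favor — approved.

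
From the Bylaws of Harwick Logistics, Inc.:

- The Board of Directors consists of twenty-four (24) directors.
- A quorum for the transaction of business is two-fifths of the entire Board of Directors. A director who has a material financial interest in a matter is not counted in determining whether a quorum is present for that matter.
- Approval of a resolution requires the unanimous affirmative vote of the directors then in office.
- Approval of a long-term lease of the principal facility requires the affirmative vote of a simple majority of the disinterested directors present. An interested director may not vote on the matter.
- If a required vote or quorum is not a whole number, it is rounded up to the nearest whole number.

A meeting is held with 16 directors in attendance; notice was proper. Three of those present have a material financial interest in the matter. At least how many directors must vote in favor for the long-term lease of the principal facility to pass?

The long-term lease of the principal facility requires a majority of the disinterested directors present (16 − 3 = 13).
A majority of 13 is 7.

7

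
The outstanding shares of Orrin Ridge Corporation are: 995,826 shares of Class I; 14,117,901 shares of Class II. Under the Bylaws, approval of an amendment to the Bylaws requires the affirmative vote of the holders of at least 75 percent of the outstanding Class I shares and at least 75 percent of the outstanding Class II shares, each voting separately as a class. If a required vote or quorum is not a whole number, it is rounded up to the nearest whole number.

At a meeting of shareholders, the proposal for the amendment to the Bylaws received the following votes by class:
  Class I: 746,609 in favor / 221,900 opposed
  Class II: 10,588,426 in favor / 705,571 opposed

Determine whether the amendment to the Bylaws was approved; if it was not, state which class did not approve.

Class I: 3/4 of 995826 = 746869.50, rounded up to 746870; 746,870 required, 746,609 in favor — not approved.
Class II: 3/4 of 14117901 = 10588425.75, rounded up to 10588426; 10,588,426 required, 10,588,426 in favor — approved.

Not approved — the Class I shares did not give the required vote.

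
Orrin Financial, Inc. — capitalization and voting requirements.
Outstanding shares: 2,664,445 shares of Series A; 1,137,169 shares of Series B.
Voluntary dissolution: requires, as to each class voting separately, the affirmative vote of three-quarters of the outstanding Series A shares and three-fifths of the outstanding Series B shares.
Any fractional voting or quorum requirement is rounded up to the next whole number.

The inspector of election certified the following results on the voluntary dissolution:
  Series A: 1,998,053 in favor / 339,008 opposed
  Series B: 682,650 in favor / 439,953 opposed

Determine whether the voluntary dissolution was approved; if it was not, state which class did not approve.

Series A: 3/4 of 2664445 = 1998333.75, rounded up to 1998334; 1,998,334 required, 1,998,053 in favor — not approved.
Series B: 3/5 of 1137169 = 682301.40, rounded up to 682302; 682,302 required, 682,650 in favor — approved.

Not approved — the Series A shares did not give the required vote.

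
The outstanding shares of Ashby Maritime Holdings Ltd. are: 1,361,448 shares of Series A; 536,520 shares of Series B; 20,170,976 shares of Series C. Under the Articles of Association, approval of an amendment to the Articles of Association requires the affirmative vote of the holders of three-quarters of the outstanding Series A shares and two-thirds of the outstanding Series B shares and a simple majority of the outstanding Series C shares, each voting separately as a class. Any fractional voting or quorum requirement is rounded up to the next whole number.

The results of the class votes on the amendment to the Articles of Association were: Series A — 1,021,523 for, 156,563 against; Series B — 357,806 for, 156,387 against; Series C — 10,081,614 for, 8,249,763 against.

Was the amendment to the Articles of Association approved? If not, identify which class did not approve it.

Series A: 3/4 of 1361448 = 1021086; 1,021,086 required, 1,021,523 in favor — approved.
Series B: 2/3 of 536520 = 357680; 357,680 required, 357,806 in favor — approved.
Series C: a majority of 20170976 is 10085489; 10,085,489 required, 10,081,614 in favor — not approved.

Not approved — the Series C shares did not give the required vote.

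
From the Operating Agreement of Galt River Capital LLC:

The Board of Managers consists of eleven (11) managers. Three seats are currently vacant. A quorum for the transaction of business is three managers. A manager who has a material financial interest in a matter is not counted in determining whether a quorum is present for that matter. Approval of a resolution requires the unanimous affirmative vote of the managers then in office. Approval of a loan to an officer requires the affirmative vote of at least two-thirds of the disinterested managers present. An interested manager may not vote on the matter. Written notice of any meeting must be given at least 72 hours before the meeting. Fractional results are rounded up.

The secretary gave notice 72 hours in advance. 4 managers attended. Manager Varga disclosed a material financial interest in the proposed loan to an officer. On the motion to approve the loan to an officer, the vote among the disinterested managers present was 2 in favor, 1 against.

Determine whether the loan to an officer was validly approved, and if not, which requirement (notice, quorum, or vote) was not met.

Notice: 72 hours given; 72 required (72 ≥ 72). Satisfied.
Quorum: 4 present, but the 1 interested manager does not count, leaving 3. Quorum is 3. Satisfied.
Vote: the loan to an officer requires two-thirds of the disinterested managers present (4 − 1 = 3). 2/3 of 3 = 2, so 2 affirmative votes are needed; 2 voted in favor. Satisfied.

Valid — all requirements satisfied.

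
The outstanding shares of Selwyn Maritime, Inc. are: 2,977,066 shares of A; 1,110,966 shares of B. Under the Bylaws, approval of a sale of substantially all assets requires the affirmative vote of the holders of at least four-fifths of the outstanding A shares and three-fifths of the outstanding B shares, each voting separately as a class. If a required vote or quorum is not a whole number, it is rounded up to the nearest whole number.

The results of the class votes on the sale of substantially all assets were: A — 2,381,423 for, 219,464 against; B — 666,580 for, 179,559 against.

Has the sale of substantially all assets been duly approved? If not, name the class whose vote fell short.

Not approved — the A shares did not give the required vote.

A: 4/5 of 2977066 = 2381652.80, rounded up to 2381653; 2,381,653 required, 2,381,423 in favor — not approved.
B: 3/5 of 1110966 = 666579.60, rounded up to 666580; 666,580 required, 666,580 in favor — approved.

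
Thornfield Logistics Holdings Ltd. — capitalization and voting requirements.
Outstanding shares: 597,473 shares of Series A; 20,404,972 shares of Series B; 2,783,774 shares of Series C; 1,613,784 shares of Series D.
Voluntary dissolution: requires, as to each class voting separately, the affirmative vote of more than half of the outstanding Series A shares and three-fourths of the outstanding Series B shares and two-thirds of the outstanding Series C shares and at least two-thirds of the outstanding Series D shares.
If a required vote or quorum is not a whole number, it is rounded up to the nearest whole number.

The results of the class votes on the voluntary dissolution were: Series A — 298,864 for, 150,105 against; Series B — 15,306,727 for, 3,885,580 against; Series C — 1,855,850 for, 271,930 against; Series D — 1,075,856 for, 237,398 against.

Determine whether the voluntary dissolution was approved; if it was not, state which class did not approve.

Series A: a majority of 597473 is 298737; 298,737 required, 298,864 in favor — approved.
Series B: 3/4 of 20404972 = 15303729; 15,303,729 required, 15,306,727 in favor — approved.
Series C: 2/3 of 2783774 = 1855849.33, rounded up to 1855850; 1,855,850 required, 1,855,850 in favor — approved.
Series D: 2/3 of 1613784 = 1075856; 1,075,856 required, 1,075,856 in favor — approved.

Approved — every class gave the required vote.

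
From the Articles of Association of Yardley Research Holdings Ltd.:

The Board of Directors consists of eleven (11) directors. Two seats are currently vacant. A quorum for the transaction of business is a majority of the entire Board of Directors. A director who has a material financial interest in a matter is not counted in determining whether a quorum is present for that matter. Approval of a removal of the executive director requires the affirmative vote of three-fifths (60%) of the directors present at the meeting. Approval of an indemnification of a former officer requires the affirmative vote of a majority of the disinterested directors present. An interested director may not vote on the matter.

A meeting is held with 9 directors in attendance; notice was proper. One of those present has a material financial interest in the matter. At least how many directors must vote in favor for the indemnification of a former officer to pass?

The indemnification of a former officer requires a majority of the disinterested directors present (9 − 1 = 8).
A majority of 8 is 5.

5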